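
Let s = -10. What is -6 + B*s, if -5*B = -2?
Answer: -10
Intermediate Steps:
B = ⅖ (B = -⅕*(-2) = ⅖ ≈ 0.40000)
-6 + B*s = -6 + (⅖)*(-10) = -6 - 4 = -10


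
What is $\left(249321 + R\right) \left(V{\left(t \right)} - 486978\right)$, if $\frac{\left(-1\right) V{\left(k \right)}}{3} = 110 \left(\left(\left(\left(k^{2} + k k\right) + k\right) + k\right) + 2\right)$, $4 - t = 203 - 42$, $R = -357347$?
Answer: $1798887625308$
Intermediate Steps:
$t = -157$ ($t = 4 - \left(203 - 42\right) = 4 - 161 = -157$)
$V{\left(k \right)} = -660 - 660 k - 660 k^{2}$ ($V{\left(k \right)} = - 3 \cdot 110 \left(\left(\left(\left(k^{2} + k k\right) + k\right) + k\right) + 2\right) = - 3 \cdot 110 \left(\left(\left(\left(k^{2} + k^{2}\right) + k\right) + k\right) + 2\right) = - 3 \cdot 110 \left(\left(\left(2 k^{2} + k\right) + k\right) + 2\right) = - 3 \cdot 110 \left(\left(\left(k + 2 k^{2}\right) + k\right) + 2\right) = - 3 \cdot 110 \left(\left(2 k + 2 k^{2}\right) + 2\right) = - 3 \cdot 110 \left(2 + 2 k + 2 k^{2}\right) = - 3 \left(220 + 220 k + 220 k^{2}\right) = -660 - 660 k - 660 k^{2}$)
$\left(249321 + R\right) \left(V{\left(t \right)} - 486978\right) = \left(249321 - 357347\right) \left(\left(-660 - -103620 - 660 \left(-157\right)^{2}\right) - 486978\right) = - 108026 \left(\left(-660 + 103620 - 16268340\right) - 486978\right) = - 108026 \left(-16165380 - 486978\right) = \left(-108026\right) \left(-16652358\right) = 1798887625308$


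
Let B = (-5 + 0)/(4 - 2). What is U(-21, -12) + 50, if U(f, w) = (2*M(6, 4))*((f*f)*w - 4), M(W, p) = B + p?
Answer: -15838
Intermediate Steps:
B = -5/2 ≈ -2.5000
M(W, p) = -5/2 + p
U(f, w) = -12 + 3*w*f² (U(f, w) = (2*(-5/2 + 4))*((f*f)*w - 4) = (2*(3/2))*(f²*w - 4) = 3*(w*f² - 4) = 3*(-4 + w*f²) = -12 + 3*w*f²)
U(-21, -12) + 50 = (-12 + 3*(-12)*(-21)²) + 50 = (-12 + 3*(-12)*441) + 50 = (-12 - 15876) + 50 = -15888 + 50 = -15838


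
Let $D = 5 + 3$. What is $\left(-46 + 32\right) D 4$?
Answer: $-448$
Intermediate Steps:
$D = 8$
$\left(-46 + 32\right) D 4 = \left(-46 + 32\right) 8 \cdot 4 = \left(-14\right) 32 = -448$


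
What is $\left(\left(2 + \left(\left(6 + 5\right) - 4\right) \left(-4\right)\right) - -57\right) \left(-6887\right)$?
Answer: $-213497$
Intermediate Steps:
$\left(\left(2 + \left(\left(6 + 5\right) - 4\right) \left(-4\right)\right) - -57\right) \left(-6887\right) = \left(\left(2 + \left(11 - 4\right) \left(-4\right)\right) + 57\right) \left(-6887\right) = \left(\left(2 + 7 \left(-4\right)\right) + 57\right) \left(-6887\right) = \left(\left(2 - 28\right) + 57\right) \left(-6887\right) = \left(-26 + 57\right) \left(-6887\right) = 31 \left(-6887\right) = -213497$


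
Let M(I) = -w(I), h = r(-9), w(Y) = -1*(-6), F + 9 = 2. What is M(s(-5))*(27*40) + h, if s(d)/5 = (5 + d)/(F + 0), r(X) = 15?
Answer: -6465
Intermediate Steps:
F = -7 (F = -9 + 2 = -7)
w(Y) = 6
s(d) = -25/7 - 5*d/7 (s(d) = 5*((5 + d)/(-7 + 0)) = 5*((5 + d)/(-7)) = 5*((5 + d)*(-⅐)) = 5*(-5/7 - d/7) = -25/7 - 5*d/7)
h = 15
M(I) = -6 (M(I) = -1*6 = -6)
M(s(-5))*(27*40) + h = -162*40 + 15 = -6*1080 + 15 = -6480 + 15 = -6465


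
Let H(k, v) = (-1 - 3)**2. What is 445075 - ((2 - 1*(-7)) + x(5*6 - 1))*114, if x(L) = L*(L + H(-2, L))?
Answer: 295279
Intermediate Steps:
H(k, v) = 16 (H(k, v) = (-4)**2 = 16)
x(L) = L*(16 + L) (x(L) = L*(L + 16) = L*(16 + L))
445075 - ((2 - 1*(-7)) + x(5*6 - 1))*114 = 445075 - ((2 - 1*(-7)) + (5*6 - 1)*(16 + (5*6 - 1)))*114 = 445075 - ((2 + 7) + (30 - 1)*(16 + (30 - 1)))*114 = 445075 - (9 + 29*(16 + 29))*114 = 445075 - (9 + 29*45)*114 = 445075 - (9 + 1305)*114 = 445075 - 1314*114 = 445075 - 1*149796 = 445075 - 149796 = 295279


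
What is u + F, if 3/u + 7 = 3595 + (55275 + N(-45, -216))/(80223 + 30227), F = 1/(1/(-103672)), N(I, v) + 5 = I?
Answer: -744053938/7177 ≈ -1.0367e+5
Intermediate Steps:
N(I, v) = -5 + I
F = -103672 (F = 1/(-1/103672) = -103672)
u = 6/7177 (u = 3/(-7 + (3595 + (55275 + (-5 - 45))/(80223 + 30227))) = 3/(-7 + (3595 + (55275 - 50)/110450)) = 3/(-7 + (3595 + 55225*(1/110450))) = 3/(-7 + (3595 + ½)) = 3/(-7 + 7191/2) = 3/(7177/2) = 3*(2/7177) = 6/7177 ≈ 0.00083600)
u + F = 6/7177 - 103672 = -744053938/7177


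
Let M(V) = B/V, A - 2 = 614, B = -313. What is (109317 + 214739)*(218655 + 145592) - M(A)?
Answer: 72710438312825/616 ≈ 1.1804e+11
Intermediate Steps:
A = 616 (A = 2 + 614 = 616)
M(V) = -313/V
(109317 + 214739)*(218655 + 145592) - M(A) = (109317 + 214739)*(218655 + 145592) - (-313)/616 = 324056*364247 - (-313)/616 = 118036425832 - 1*(-313/616) = 118036425832 + 313/616 = 72710438312825/616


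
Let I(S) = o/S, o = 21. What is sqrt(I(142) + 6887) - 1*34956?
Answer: -34956 + 5*sqrt(5554898)/142 ≈ -34873.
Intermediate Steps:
I(S) = 21/S
sqrt(I(142) + 6887) - 1*34956 = sqrt(21/142 + 6887) - 1*34956 = sqrt(21*(1/142) + 6887) - 34956 = sqrt(21/142 + 6887) - 34956 = sqrt(977975/142) - 34956 = 5*sqrt(5554898)/142 - 34956 = -34956 + 5*sqrt(5554898)/142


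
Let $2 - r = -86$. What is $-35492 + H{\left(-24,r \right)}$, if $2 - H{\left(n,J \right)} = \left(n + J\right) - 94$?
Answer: $-35460$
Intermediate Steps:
$r = 88$ ($r = 2 - -86 = 2 + 86 = 88$)
$H{\left(n,J \right)} = 96 - J - n$ ($H{\left(n,J \right)} = 2 - \left(\left(n + J\right) - 94\right) = 2 - \left(\left(J + n\right) - 94\right) = 2 - \left(-94 + J + n\right) = 96 - J - n$)
$-35492 + H{\left(-24,r \right)} = -35492 - -32 = -35492 + \left(96 - 88 + 24\right) = -35492 + 32 = -35460$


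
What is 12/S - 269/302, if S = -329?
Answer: -92125/99358 ≈ -0.92720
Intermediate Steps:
12/S - 269/302 = 12/(-329) - 269/302 = 12*(-1/329) - 269*1/302 = -12/329 - 269/302 = -92125/99358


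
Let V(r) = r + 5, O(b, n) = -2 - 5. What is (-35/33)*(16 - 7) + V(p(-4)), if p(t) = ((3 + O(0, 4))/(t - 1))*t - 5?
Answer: -701/55 ≈ -12.745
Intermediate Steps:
O(b, n) = -7
p(t) = -5 - 4*t/(-1 + t) (p(t) = ((3 - 7)/(t - 1))*t - 5 = (-4/(-1 + t))*t - 5 = -4*t/(-1 + t) - 5 = -5 - 4*t/(-1 + t))
V(r) = 5 + r
(-35/33)*(16 - 7) + V(p(-4)) = (-35/33)*(16 - 7) + (5 + (5 - 9*(-4))/(-1 - 4)) = -35*1/33*9 + (5 + (5 + 36)/(-5)) = -35/33*9 + (5 - ⅕*41) = -105/11 + (5 - 41/5) = -105/11 - 16/5 = -701/55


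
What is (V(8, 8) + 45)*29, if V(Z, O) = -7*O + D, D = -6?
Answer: -493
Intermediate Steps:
V(Z, O) = -6 - 7*O (V(Z, O) = -7*O - 6 = -6 - 7*O)
(V(8, 8) + 45)*29 = ((-6 - 7*8) + 45)*29 = ((-6 - 56) + 45)*29 = (-62 + 45)*29 = -17*29 = -493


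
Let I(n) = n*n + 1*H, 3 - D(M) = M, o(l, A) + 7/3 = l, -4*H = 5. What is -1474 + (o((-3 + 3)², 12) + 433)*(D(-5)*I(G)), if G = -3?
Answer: 75682/3 ≈ 25227.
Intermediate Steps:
H = -5/4 (H = -¼*5 = -5/4 ≈ -1.2500)
o(l, A) = -7/3 + l
D(M) = 3 - M
I(n) = -5/4 + n² (I(n) = n*n + 1*(-5/4) = n² - 5/4 = -5/4 + n²)
-1474 + (o((-3 + 3)², 12) + 433)*(D(-5)*I(G)) = -1474 + ((-7/3 + (-3 + 3)²) + 433)*((3 - 1*(-5))*(-5/4 + (-3)²)) = -1474 + ((-7/3 + 0²) + 433)*((3 + 5)*(-5/4 + 9)) = -1474 + ((-7/3 + 0) + 433)*(8*(31/4)) = -1474 + (-7/3 + 433)*62 = -1474 + (1292/3)*62 = -1474 + 80104/3 = 75682/3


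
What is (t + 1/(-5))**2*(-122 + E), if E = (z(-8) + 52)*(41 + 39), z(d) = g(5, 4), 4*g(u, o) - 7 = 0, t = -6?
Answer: 4015058/25 ≈ 1.6060e+5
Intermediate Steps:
g(u, o) = 7/4 (g(u, o) = 7/4 + (1/4)*0 = 7/4 + 0 = 7/4)
z(d) = 7/4
E = 4300 (E = (7/4 + 52)*(41 + 39) = (215/4)*80 = 4300)
(t + 1/(-5))**2*(-122 + E) = (-6 + 1/(-5))**2*(-122 + 4300) = (-6 - 1/5)**2*4178 = (-31/5)**2*4178 = (961/25)*4178 = 4015058/25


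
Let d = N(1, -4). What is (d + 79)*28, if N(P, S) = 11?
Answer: 2520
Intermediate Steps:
d = 11
(d + 79)*28 = (11 + 79)*28 = 90*28 = 2520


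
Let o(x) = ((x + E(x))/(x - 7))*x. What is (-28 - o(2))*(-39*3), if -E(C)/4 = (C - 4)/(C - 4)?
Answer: 16848/5 ≈ 3369.6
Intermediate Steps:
E(C) = -4 (E(C) = -4*(C - 4)/(C - 4) = -4*(-4 + C)/(-4 + C) = -4*1 = -4)
o(x) = x*(-4 + x)/(-7 + x) (o(x) = ((x - 4)/(x - 7))*x = ((-4 + x)/(-7 + x))*x = x*(-4 + x)/(-7 + x))
(-28 - o(2))*(-39*3) = (-28 - 2*(-4 + 2)/(-7 + 2))*(-39*3) = (-28 - 2*(-2)/(-5))*(-117) = (-28 - 2*(-1)*(-2)/5)*(-117) = (-28 - 1*⅘)*(-117) = (-28 - ⅘)*(-117) = -144/5*(-117) = 16848/5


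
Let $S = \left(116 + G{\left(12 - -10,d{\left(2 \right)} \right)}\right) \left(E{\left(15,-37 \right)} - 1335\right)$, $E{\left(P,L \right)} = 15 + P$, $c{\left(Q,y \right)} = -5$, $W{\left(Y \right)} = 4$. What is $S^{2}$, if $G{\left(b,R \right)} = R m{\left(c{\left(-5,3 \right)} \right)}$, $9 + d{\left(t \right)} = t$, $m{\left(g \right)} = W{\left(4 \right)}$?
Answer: $13188225600$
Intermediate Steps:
$m{\left(g \right)} = 4$
$d{\left(t \right)} = -9 + t$
$G{\left(b,R \right)} = 4 R$ ($G{\left(b,R \right)} = R 4 = 4 R$)
$S = -114840$ ($S = \left(116 + 4 \left(-9 + 2\right)\right) \left(\left(15 + 15\right) - 1335\right) = \left(116 + 4 \left(-7\right)\right) \left(30 - 1335\right) = \left(116 - 28\right) \left(-1305\right) = 88 \left(-1305\right) = -114840$)
$S^{2} = \left(-114840\right)^{2} = 13188225600$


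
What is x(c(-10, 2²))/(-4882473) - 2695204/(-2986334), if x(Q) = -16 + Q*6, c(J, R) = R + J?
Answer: 6579708024430/7290347561991 ≈ 0.90252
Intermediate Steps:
c(J, R) = J + R
x(Q) = -16 + 6*Q
x(c(-10, 2²))/(-4882473) - 2695204/(-2986334) = (-16 + 6*(-10 + 2²))/(-4882473) - 2695204/(-2986334) = (-16 + 6*(-10 + 4))*(-1/4882473) - 2695204*(-1/2986334) = (-16 + 6*(-6))*(-1/4882473) + 1347602/1493167 = (-16 - 36)*(-1/4882473) + 1347602/1493167 = -52*(-1/4882473) + 1347602/1493167 = 52/4882473 + 1347602/1493167 = 6579708024430/7290347561991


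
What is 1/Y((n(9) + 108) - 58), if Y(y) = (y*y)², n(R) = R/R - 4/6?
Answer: 81/519885601 ≈ 1.5580e-7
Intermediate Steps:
n(R) = ⅓ (n(R) = 1 - 4*⅙ = 1 - ⅔ = ⅓)
Y(y) = y⁴ (Y(y) = (y²)² = y⁴)
1/Y((n(9) + 108) - 58) = 1/(((⅓ + 108) - 58)⁴) = 1/((325/3 - 58)⁴) = 1/((151/3)⁴) = 1/(519885601/81) = 81/519885601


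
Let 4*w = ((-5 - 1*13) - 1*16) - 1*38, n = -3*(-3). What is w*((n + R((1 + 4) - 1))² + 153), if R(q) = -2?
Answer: -3636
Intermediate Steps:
n = 9
w = -18 (w = (((-5 - 1*13) - 1*16) - 1*38)/4 = (((-5 - 13) - 16) - 38)/4 = ((-18 - 16) - 38)/4 = (-34 - 38)/4 = (¼)*(-72) = -18)
w*((n + R((1 + 4) - 1))² + 153) = -18*((9 - 2)² + 153) = -18*(7² + 153) = -18*(49 + 153) = -18*202 = -3636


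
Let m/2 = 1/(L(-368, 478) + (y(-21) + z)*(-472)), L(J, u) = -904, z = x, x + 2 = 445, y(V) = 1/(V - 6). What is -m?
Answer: 27/2834764 ≈ 9.5246e-6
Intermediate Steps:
y(V) = 1/(-6 + V)
x = 443 (x = -2 + 445 = 443)
z = 443
m = -27/2834764 (m = 2/(-904 + (1/(-6 - 21) + 443)*(-472)) = 2/(-904 + (1/(-27) + 443)*(-472)) = 2/(-904 + (-1/27 + 443)*(-472)) = 2/(-904 + (11960/27)*(-472)) = 2/(-904 - 5645120/27) = 2/(-5669528/27) = 2*(-27/5669528) = -27/2834764 ≈ -9.5246e-6)
-m = -1*(-27/2834764) = 27/2834764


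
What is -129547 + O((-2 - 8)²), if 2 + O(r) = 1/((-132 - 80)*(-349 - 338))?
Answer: -18868034555/145644 ≈ -1.2955e+5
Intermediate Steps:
O(r) = -291287/145644 (O(r) = -2 + 1/((-132 - 80)*(-349 - 338)) = -2 + 1/(-212*(-687)) = -2 + 1/145644 = -291287/145644)
-129547 + O((-2 - 8)²) = -129547 - 291287/145644 = -18868034555/145644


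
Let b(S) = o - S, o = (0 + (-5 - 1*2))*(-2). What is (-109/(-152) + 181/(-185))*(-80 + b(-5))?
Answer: 448167/28120 ≈ 15.938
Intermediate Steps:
o = 14 (o = (0 + (-5 - 2))*(-2) = (0 - 7)*(-2) = -7*(-2) = 14)
b(S) = 14 - S
(-109/(-152) + 181/(-185))*(-80 + b(-5)) = (-109/(-152) + 181/(-185))*(-80 + (14 - 1*(-5))) = (-109*(-1/152) + 181*(-1/185))*(-80 + (14 + 5)) = (109/152 - 181/185)*(-80 + 19) = -7347/28120*(-61) = 448167/28120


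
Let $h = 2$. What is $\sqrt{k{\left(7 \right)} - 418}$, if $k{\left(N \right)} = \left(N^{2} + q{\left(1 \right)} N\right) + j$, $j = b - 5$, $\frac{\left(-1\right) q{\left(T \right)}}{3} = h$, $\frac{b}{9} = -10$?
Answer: $i \sqrt{506} \approx 22.494 i$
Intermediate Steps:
$b = -90$ ($b = 9 \left(-10\right) = -90$)
$q{\left(T \right)} = -6$ ($q{\left(T \right)} = \left(-3\right) 2 = -6$)
$j = -95$ ($j = -90 - 5 = -95$)
$k{\left(N \right)} = -95 + N^{2} - 6 N$ ($k{\left(N \right)} = \left(N^{2} - 6 N\right) - 95 = -95 + N^{2} - 6 N$)
$\sqrt{k{\left(7 \right)} - 418} = \sqrt{\left(-95 + 7^{2} - 42\right) - 418} = \sqrt{\left(-95 + 49 - 42\right) - 418} = \sqrt{-88 - 418} = \sqrt{-506} = i \sqrt{506}$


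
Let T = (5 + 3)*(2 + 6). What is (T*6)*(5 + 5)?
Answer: 3840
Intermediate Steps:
T = 64 (T = 8*8 = 64)
(T*6)*(5 + 5) = (64*6)*(5 + 5) = 384*10 = 3840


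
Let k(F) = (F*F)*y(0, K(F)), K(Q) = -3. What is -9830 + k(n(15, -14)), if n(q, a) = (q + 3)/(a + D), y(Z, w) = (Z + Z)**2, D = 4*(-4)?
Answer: -9830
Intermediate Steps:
D = -16
y(Z, w) = 4*Z**2 (y(Z, w) = (2*Z)**2 = 4*Z**2)
n(q, a) = (3 + q)/(-16 + a) (n(q, a) = (q + 3)/(a - 16) = (3 + q)/(-16 + a))
k(F) = 0 (k(F) = (F*F)*(4*0**2) = F**2*(4*0) = F**2*0 = 0)
-9830 + k(n(15, -14)) = -9830 + 0 = -9830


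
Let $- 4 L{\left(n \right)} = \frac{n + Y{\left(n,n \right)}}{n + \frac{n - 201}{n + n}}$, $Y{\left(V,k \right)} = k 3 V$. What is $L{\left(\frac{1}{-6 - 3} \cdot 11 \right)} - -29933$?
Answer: $\frac{724587889}{24207} \approx 29933.0$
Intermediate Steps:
$Y{\left(V,k \right)} = 3 V k$ ($Y{\left(V,k \right)} = 3 k V = 3 V k$)
$L{\left(n \right)} = - \frac{n + 3 n^{2}}{4 \left(n + \frac{-201 + n}{2 n}\right)}$ ($L{\left(n \right)} = - \frac{\left(n + 3 n n\right) \frac{1}{n + \frac{n - 201}{n + n}}}{4} = - \frac{\left(n + 3 n^{2}\right) \frac{1}{n + \frac{-201 + n}{2 n}}}{4} = - \frac{\frac{1}{n + \frac{-201 + n}{2 n}} \left(n + 3 n^{2}\right)}{4} = - \frac{n + 3 n^{2}}{4 \left(n + \frac{-201 + n}{2 n}\right)}$)
$L{\left(\frac{1}{-6 - 3} \cdot 11 \right)} - -29933 = - \frac{\left(\frac{1}{-6 - 3} \cdot 11\right)^{2} \left(1 + 3 \frac{1}{-6 - 3} \cdot 11\right)}{-402 + 2 \frac{1}{-6 - 3} \cdot 11 + 4 \left(\frac{1}{-6 - 3} \cdot 11\right)^{2}} - -29933 = - \frac{\left(\frac{1}{-9} \cdot 11\right)^{2} \left(1 + 3 \frac{1}{-9} \cdot 11\right)}{-402 + 2 \frac{1}{-9} \cdot 11 + 4 \left(\frac{1}{-9} \cdot 11\right)^{2}} + 29933 = - \frac{\left(\left(- \frac{1}{9}\right) 11\right)^{2} \left(1 + 3 \left(\left(- \frac{1}{9}\right) 11\right)\right)}{-402 + 2 \left(\left(- \frac{1}{9}\right) 11\right) + 4 \left(\left(- \frac{1}{9}\right) 11\right)^{2}} + 29933 = - \frac{\left(- \frac{11}{9}\right)^{2} \left(1 + 3 \left(- \frac{11}{9}\right)\right)}{-402 + 2 \left(- \frac{11}{9}\right) + 4 \left(- \frac{11}{9}\right)^{2}} + 29933 = \left(-1\right) \frac{121}{81} \frac{1}{-402 - \frac{22}{9} + 4 \cdot \frac{121}{81}} \left(1 - \frac{11}{3}\right) + 29933 = \left(-1\right) \frac{121}{81} \frac{1}{-402 - \frac{22}{9} + \frac{484}{81}} \left(- \frac{8}{3}\right) + 29933 = \left(-1\right) \frac{121}{81} \frac{1}{- \frac{32276}{81}} \left(- \frac{8}{3}\right) + 29933 = \left(-1\right) \frac{121}{81} \left(- \frac{81}{32276}\right) \left(- \frac{8}{3}\right) + 29933 = - \frac{242}{24207} + 29933 = \frac{724587889}{24207}$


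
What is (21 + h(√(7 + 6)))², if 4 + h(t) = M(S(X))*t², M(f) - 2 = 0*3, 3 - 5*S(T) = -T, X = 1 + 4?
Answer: 1849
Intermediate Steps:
X = 5
S(T) = ⅗ + T/5 (S(T) = ⅗ - (-1)*T/5 = ⅗ + T/5)
M(f) = 2 (M(f) = 2 + 0*3 = 2 + 0 = 2)
h(t) = -4 + 2*t²
(21 + h(√(7 + 6)))² = (21 + (-4 + 2*(√(7 + 6))²))² = (21 + (-4 + 2*(√13)²))² = (21 + (-4 + 2*13))² = (21 + (-4 + 26))² = (21 + 22)² = 43² = 1849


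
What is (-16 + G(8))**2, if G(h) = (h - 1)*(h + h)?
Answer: 9216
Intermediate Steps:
G(h) = 2*h*(-1 + h) (G(h) = (-1 + h)*(2*h) = 2*h*(-1 + h))
(-16 + G(8))**2 = (-16 + 2*8*(-1 + 8))**2 = (-16 + 2*8*7)**2 = (-16 + 112)**2 = 96**2 = 9216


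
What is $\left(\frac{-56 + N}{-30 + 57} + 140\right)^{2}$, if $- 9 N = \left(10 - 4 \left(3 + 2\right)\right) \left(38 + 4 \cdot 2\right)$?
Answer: $\frac{1154368576}{59049} \approx 19549.0$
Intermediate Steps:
$N = \frac{460}{9}$ ($N = - \frac{\left(10 - 4 \left(3 + 2\right)\right) \left(38 + 4 \cdot 2\right)}{9} = - \frac{\left(10 - 20\right) \left(38 + 8\right)}{9} = - \frac{\left(10 - 20\right) 46}{9} = - \frac{\left(-10\right) 46}{9} = \left(- \frac{1}{9}\right) \left(-460\right) = \frac{460}{9} \approx 51.111$)
$\left(\frac{-56 + N}{-30 + 57} + 140\right)^{2} = \left(\frac{-56 + \frac{460}{9}}{-30 + 57} + 140\right)^{2} = \left(- \frac{44}{9 \cdot 27} + 140\right)^{2} = \left(\left(- \frac{44}{9}\right) \frac{1}{27} + 140\right)^{2} = \left(- \frac{44}{243} + 140\right)^{2} = \left(\frac{33976}{243}\right)^{2} = \frac{1154368576}{59049}$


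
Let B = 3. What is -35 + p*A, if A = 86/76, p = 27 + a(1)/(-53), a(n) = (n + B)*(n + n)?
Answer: -9301/2014 ≈ -4.6182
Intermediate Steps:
a(n) = 2*n*(3 + n) (a(n) = (n + 3)*(n + n) = (3 + n)*(2*n) = 2*n*(3 + n))
p = 1423/53 (p = 27 + (2*1*(3 + 1))/(-53) = 27 + (2*1*4)*(-1/53) = 27 + 8*(-1/53) = 27 - 8/53 = 1423/53 ≈ 26.849)
A = 43/38 (A = 86*(1/76) = 43/38 ≈ 1.1316)
-35 + p*A = -35 + (1423/53)*(43/38) = -35 + 61189/2014 = -9301/2014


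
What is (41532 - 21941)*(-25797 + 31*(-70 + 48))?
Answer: -518750089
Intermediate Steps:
(41532 - 21941)*(-25797 + 31*(-70 + 48)) = 19591*(-25797 + 31*(-22)) = 19591*(-25797 - 682) = 19591*(-26479) = -518750089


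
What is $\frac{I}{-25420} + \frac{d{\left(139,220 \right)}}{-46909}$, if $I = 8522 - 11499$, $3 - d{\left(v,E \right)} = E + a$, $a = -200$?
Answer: $\frac{140080233}{1192426780} \approx 0.11747$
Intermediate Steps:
$d{\left(v,E \right)} = 203 - E$ ($d{\left(v,E \right)} = 3 - \left(E - 200\right) = 3 - \left(-200 + E\right) = 203 - E$)
$I = -2977$ ($I = 8522 - 11499 = -2977$)
$\frac{I}{-25420} + \frac{d{\left(139,220 \right)}}{-46909} = - \frac{2977}{-25420} + \frac{203 - 220}{-46909} = \left(-2977\right) \left(- \frac{1}{25420}\right) + \left(203 - 220\right) \left(- \frac{1}{46909}\right) = \frac{2977}{25420} - - \frac{17}{46909} = \frac{2977}{25420} + \frac{17}{46909} = \frac{140080233}{1192426780}$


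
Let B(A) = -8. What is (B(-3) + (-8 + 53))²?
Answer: 1369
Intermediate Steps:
(B(-3) + (-8 + 53))² = (-8 + (-8 + 53))² = (-8 + 45)² = 37² = 1369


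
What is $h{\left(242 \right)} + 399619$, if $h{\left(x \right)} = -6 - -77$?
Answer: $399690$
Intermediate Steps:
$h{\left(x \right)} = 71$ ($h{\left(x \right)} = -6 + 77 = 71$)
$h{\left(242 \right)} + 399619 = 71 + 399619 = 399690$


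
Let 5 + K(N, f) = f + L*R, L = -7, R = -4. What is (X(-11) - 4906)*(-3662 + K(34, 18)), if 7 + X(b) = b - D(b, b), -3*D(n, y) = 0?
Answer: 17829804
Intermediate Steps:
D(n, y) = 0 (D(n, y) = -⅓*0 = 0)
K(N, f) = 23 + f (K(N, f) = -5 + (f - 7*(-4)) = -5 + (f + 28) = -5 + (28 + f) = 23 + f)
X(b) = -7 + b (X(b) = -7 + (b - 1*0) = -7 + (b + 0) = -7 + b)
(X(-11) - 4906)*(-3662 + K(34, 18)) = ((-7 - 11) - 4906)*(-3662 + (23 + 18)) = (-18 - 4906)*(-3662 + 41) = -4924*(-3621) = 17829804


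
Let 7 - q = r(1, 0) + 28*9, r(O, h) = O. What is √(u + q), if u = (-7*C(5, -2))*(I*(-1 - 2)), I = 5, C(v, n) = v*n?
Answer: 36*I ≈ 36.0*I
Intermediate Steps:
C(v, n) = n*v
u = -1050 (u = (-(-14)*5)*(5*(-1 - 2)) = (-7*(-10))*(5*(-3)) = 70*(-15) = -1050)
q = -246 (q = 7 - (1 + 28*9) = 7 - (1 + 252) = 7 - 1*253 = 7 - 253 = -246)
√(u + q) = √(-1050 - 246) = √(-1296) = 36*I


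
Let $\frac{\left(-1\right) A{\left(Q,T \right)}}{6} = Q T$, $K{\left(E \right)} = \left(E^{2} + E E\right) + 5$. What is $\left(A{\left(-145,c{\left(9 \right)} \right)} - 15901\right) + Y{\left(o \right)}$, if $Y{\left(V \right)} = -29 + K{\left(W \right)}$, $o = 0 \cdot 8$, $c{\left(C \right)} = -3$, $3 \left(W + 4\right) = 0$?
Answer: $-18503$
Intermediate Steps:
$W = -4$ ($W = -4 + \frac{1}{3} \cdot 0 = -4 + 0 = -4$)
$K{\left(E \right)} = 5 + 2 E^{2}$ ($K{\left(E \right)} = \left(E^{2} + E^{2}\right) + 5 = 2 E^{2} + 5 = 5 + 2 E^{2}$)
$A{\left(Q,T \right)} = - 6 Q T$
$o = 0$
$Y{\left(V \right)} = 8$ ($Y{\left(V \right)} = -29 + \left(5 + 2 \left(-4\right)^{2}\right) = -29 + \left(5 + 2 \cdot 16\right) = -29 + \left(5 + 32\right) = -29 + 37 = 8$)
$\left(A{\left(-145,c{\left(9 \right)} \right)} - 15901\right) + Y{\left(o \right)} = \left(\left(-6\right) \left(-145\right) \left(-3\right) - 15901\right) + 8 = \left(-2610 - 15901\right) + 8 = -18511 + 8 = -18503$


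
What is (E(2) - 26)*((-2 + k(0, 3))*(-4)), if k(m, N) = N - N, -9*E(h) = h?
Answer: -1888/9 ≈ -209.78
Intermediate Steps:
E(h) = -h/9
k(m, N) = 0
(E(2) - 26)*((-2 + k(0, 3))*(-4)) = (-1/9*2 - 26)*((-2 + 0)*(-4)) = (-2/9 - 26)*(-2*(-4)) = -236/9*8 = -1888/9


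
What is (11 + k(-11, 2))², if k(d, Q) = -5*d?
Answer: 4356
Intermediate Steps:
k(d, Q) = -5*d
(11 + k(-11, 2))² = (11 - 5*(-11))² = (11 + 55)² = 66² = 4356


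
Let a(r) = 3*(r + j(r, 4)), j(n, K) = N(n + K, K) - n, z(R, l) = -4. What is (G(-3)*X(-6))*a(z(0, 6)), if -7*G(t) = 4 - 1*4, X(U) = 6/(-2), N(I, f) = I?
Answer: 0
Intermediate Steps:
X(U) = -3 (X(U) = 6*(-1/2) = -3)
j(n, K) = K (j(n, K) = (n + K) - n = (K + n) - n = K)
a(r) = 12 + 3*r (a(r) = 3*(r + 4) = 3*(4 + r) = 12 + 3*r)
G(t) = 0 (G(t) = -(4 - 1*4)/7 = -(4 - 4)/7 = -1/7*0 = 0)
(G(-3)*X(-6))*a(z(0, 6)) = (0*(-3))*(12 + 3*(-4)) = 0*(12 - 12) = 0*0 = 0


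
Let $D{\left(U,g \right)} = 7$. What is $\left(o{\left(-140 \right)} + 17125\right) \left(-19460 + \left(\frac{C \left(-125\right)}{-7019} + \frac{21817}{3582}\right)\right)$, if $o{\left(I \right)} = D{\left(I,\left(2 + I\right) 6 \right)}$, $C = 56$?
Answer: $- \frac{4189512741750862}{12571029} \approx -3.3327 \cdot 10^{8}$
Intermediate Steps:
$o{\left(I \right)} = 7$
$\left(o{\left(-140 \right)} + 17125\right) \left(-19460 + \left(\frac{C \left(-125\right)}{-7019} + \frac{21817}{3582}\right)\right) = \left(7 + 17125\right) \left(-19460 + \left(\frac{56 \left(-125\right)}{-7019} + \frac{21817}{3582}\right)\right) = 17132 \left(-19460 + \left(\left(-7000\right) \left(- \frac{1}{7019}\right) + 21817 \cdot \frac{1}{3582}\right)\right) = 17132 \left(-19460 + \left(\frac{7000}{7019} + \frac{21817}{3582}\right)\right) = 17132 \left(-19460 + \frac{178207523}{25142058}\right) = 17132 \left(- \frac{489086241157}{25142058}\right) = - \frac{4189512741750862}{12571029}$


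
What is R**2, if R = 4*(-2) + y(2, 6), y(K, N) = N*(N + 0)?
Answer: 784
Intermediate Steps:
y(K, N) = N**2 (y(K, N) = N*N = N**2)
R = 28 (R = 4*(-2) + 6**2 = -8 + 36 = 28)
R**2 = 28**2 = 784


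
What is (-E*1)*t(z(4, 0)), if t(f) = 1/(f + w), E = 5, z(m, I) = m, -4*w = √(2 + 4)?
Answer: -32/25 - 2*√6/25 ≈ -1.4760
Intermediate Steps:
w = -√6/4 (w = -√(2 + 4)/4 = -√6/4 ≈ -0.61237)
t(f) = 1/(f - √6/4)
(-E*1)*t(z(4, 0)) = (-1*5*1)*(4/(-√6 + 4*4)) = (-5*1)*(4/(-√6 + 16)) = -20/(16 - √6)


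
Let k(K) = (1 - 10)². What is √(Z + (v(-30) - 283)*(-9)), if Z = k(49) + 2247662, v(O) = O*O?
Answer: √2242190 ≈ 1497.4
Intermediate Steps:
k(K) = 81 (k(K) = (-9)² = 81)
v(O) = O²
Z = 2247743 (Z = 81 + 2247662 = 2247743)
√(Z + (v(-30) - 283)*(-9)) = √(2247743 + ((-30)² - 283)*(-9)) = √(2247743 + (900 - 283)*(-9)) = √(2247743 + 617*(-9)) = √(2247743 - 5553) = √2242190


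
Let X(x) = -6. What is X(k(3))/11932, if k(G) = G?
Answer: -3/5966 ≈ -0.00050285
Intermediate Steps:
X(k(3))/11932 = -6/11932 = (1/11932)*(-6) = -3/5966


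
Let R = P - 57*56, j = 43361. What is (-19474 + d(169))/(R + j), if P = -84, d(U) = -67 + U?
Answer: -19372/40085 ≈ -0.48327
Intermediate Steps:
R = -3276 (R = -84 - 57*56 = -84 - 3192 = -3276)
(-19474 + d(169))/(R + j) = (-19474 + (-67 + 169))/(-3276 + 43361) = (-19474 + 102)/40085 = -19372*1/40085 = -19372/40085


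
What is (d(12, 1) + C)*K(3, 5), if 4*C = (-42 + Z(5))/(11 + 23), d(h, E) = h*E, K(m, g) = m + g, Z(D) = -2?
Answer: 1588/17 ≈ 93.412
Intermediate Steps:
K(m, g) = g + m
d(h, E) = E*h
C = -11/34 (C = ((-42 - 2)/(11 + 23))/4 = (-44/34)/4 = (-44*1/34)/4 = (1/4)*(-22/17) = -11/34 ≈ -0.32353)
(d(12, 1) + C)*K(3, 5) = (1*12 - 11/34)*(5 + 3) = (12 - 11/34)*8 = (397/34)*8 = 1588/17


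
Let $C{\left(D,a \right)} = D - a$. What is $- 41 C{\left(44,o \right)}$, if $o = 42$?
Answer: $-82$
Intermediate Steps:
$- 41 C{\left(44,o \right)} = - 41 \left(44 - 42\right) = \left(-41\right) 2 = -82$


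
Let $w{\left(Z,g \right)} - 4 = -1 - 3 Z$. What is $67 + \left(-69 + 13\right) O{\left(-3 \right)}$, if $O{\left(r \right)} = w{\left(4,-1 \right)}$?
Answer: $571$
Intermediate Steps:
$w{\left(Z,g \right)} = 3 - 3 Z$ ($w{\left(Z,g \right)} = 4 - \left(1 + 3 Z\right) = 3 - 3 Z$)
$O{\left(r \right)} = -9$ ($O{\left(r \right)} = 3 - 12 = -9$)
$67 + \left(-69 + 13\right) O{\left(-3 \right)} = 67 + \left(-69 + 13\right) \left(-9\right) = 67 - -504 = 67 + 504 = 571$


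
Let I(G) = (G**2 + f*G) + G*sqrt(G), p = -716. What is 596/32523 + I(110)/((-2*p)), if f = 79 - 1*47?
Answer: 127215683/11643234 + 55*sqrt(110)/716 ≈ 11.732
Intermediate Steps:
f = 32 (f = 79 - 47 = 32)
I(G) = G**2 + G**(3/2) + 32*G (I(G) = (G**2 + 32*G) + G*sqrt(G) = (G**2 + 32*G) + G**(3/2) = G**2 + G**(3/2) + 32*G)
596/32523 + I(110)/((-2*p)) = 596/32523 + (110**2 + 110**(3/2) + 32*110)/((-2*(-716))) = 596*(1/32523) + (12100 + 110*sqrt(110) + 3520)/1432 = 596/32523 + (15620 + 110*sqrt(110))*(1/1432) = 596/32523 + (3905/358 + 55*sqrt(110)/716) = 127215683/11643234 + 55*sqrt(110)/716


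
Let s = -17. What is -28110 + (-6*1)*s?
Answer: -28008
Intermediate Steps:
-28110 + (-6*1)*s = -28110 - 6*1*(-17) = -28110 - 6*(-17) = -28110 + 102 = -28008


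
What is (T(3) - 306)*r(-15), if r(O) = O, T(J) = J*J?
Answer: 4455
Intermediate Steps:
T(J) = J**2
(T(3) - 306)*r(-15) = (3**2 - 306)*(-15) = (9 - 306)*(-15) = -297*(-15) = 4455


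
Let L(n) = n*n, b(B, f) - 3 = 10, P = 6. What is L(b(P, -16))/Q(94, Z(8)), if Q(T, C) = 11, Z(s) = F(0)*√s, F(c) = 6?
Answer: 169/11 ≈ 15.364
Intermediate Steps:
b(B, f) = 13 (b(B, f) = 3 + 10 = 13)
L(n) = n²
Z(s) = 6*√s
L(b(P, -16))/Q(94, Z(8)) = 13²/11 = 169*(1/11) = 169/11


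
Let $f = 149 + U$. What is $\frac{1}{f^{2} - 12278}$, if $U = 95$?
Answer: $\frac{1}{47258} \approx 2.116 \cdot 10^{-5}$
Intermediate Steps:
$f = 244$ ($f = 149 + 95 = 244$)
$\frac{1}{f^{2} - 12278} = \frac{1}{244^{2} - 12278} = \frac{1}{59536 - 12278} = \frac{1}{47258}$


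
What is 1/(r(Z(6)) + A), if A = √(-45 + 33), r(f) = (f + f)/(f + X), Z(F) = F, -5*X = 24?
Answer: 5/56 - I*√3/56 ≈ 0.089286 - 0.030929*I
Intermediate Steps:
X = -24/5 (X = -⅕*24 = -24/5 ≈ -4.8000)
r(f) = 2*f/(-24/5 + f) (r(f) = (f + f)/(f - 24/5) = (2*f)/(-24/5 + f) = 2*f/(-24/5 + f))
A = 2*I*√3 (A = √(-12) = 2*I*√3 ≈ 3.4641*I)
1/(r(Z(6)) + A) = 1/(10*6/(-24 + 5*6) + 2*I*√3) = 1/(10*6/(-24 + 30) + 2*I*√3) = 1/(10*6/6 + 2*I*√3) = 1/(10*6*(⅙) + 2*I*√3) = 1/(10 + 2*I*√3)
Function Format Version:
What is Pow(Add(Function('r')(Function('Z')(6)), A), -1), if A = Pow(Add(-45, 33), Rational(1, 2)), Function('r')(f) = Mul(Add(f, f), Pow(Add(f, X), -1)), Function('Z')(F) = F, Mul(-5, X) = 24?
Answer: Add(Rational(5, 56), Mul(Rational(-1, 56), I, Pow(3, Rational(1, 2)))) ≈ Add(0.089286, Mul(-0.030929, I))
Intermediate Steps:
X = Rational(-24, 5) (X = Mul(Rational(-1, 5), 24) = Rational(-24, 5) ≈ -4.8000)
Function('r')(f) = Mul(2, f, Pow(Add(Rational(-24, 5), f), -1)) (Function('r')(f) = Mul(Add(f, f), Pow(Add(f, Rational(-24, 5)), -1)) = Mul(Mul(2, f), Pow(Add(Rational(-24, 5), f), -1)) = Mul(2, f, Pow(Add(Rational(-24, 5), f), -1)))
A = Mul(2, I, Pow(3, Rational(1, 2))) (A = Pow(-12, Rational(1, 2)) = Mul(2, I, Pow(3, Rational(1, 2))) ≈ Mul(3.4641, I))
Pow(Add(Function('r')(Function('Z')(6)), A), -1) = Pow(Add(Mul(10, 6, Pow(Add(-24, Mul(5, 6)), -1)), Mul(2, I, Pow(3, Rational(1, 2)))), -1) = Pow(Add(Mul(10, 6, Pow(Add(-24, 30), -1)), Mul(2, I, Pow(3, Rational(1, 2)))), -1) = Pow(Add(Mul(10, 6, Pow(6, -1)), Mul(2, I, Pow(3, Rational(1, 2)))), -1) = Pow(Add(Mul(10, 6, Rational(1, 6)), Mul(2, I, Pow(3, Rational(1, 2)))), -1) = Pow(Add(10, Mul(2, I, Pow(3, Rational(1, 2)))), -1)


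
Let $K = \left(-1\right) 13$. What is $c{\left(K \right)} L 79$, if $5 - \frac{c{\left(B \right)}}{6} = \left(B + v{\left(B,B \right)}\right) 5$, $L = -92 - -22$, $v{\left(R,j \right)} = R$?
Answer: $-4479300$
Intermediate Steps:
$L = -70$ ($L = -92 + 22 = -70$)
$K = -13$
$c{\left(B \right)} = 30 - 60 B$ ($c{\left(B \right)} = 30 - 6 \left(B + B\right) 5 = 30 - 6 \cdot 2 B 5 = 30 - 6 \cdot 10 B = 30 - 60 B$)
$c{\left(K \right)} L 79 = \left(30 - -780\right) \left(-70\right) 79 = \left(30 + 780\right) \left(-70\right) 79 = 810 \left(-70\right) 79 = \left(-56700\right) 79 = -4479300$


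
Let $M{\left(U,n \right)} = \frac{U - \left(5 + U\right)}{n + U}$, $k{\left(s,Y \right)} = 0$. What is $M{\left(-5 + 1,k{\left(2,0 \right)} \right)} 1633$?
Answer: $\frac{8165}{4} \approx 2041.3$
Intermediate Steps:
$M{\left(U,n \right)} = - \frac{5}{U + n}$
$M{\left(-5 + 1,k{\left(2,0 \right)} \right)} 1633 = - \frac{5}{\left(-5 + 1\right) + 0} \cdot 1633 = - \frac{5}{-4 + 0} \cdot 1633 = - \frac{5}{-4} \cdot 1633 = \left(-5\right) \left(- \frac{1}{4}\right) 1633 = \frac{5}{4} \cdot 1633 = \frac{8165}{4}$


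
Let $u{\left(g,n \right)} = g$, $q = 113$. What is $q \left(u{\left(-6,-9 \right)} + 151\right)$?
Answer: $16385$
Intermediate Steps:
$q \left(u{\left(-6,-9 \right)} + 151\right) = 113 \left(-6 + 151\right) = 113 \cdot 145 = 16385$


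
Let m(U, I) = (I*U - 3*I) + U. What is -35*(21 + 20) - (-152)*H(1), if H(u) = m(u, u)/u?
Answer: -1587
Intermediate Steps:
m(U, I) = U - 3*I + I*U (m(U, I) = (-3*I + I*U) + U = U - 3*I + I*U)
H(u) = (u**2 - 2*u)/u (H(u) = (u - 3*u + u*u)/u = (u - 3*u + u**2)/u = (u**2 - 2*u)/u)
-35*(21 + 20) - (-152)*H(1) = -35*(21 + 20) - (-152)*(-2 + 1) = -35*41 - (-152)*(-1) = -1435 - 1*152 = -1435 - 152 = -1587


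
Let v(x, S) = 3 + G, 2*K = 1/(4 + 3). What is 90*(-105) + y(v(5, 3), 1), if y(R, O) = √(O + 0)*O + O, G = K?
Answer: -9448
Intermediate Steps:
K = 1/14 (K = 1/(2*(4 + 3)) = (½)/7 = (½)*(⅐) = 1/14 ≈ 0.071429)
G = 1/14 ≈ 0.071429
v(x, S) = 43/14 (v(x, S) = 3 + 1/14 = 43/14)
y(R, O) = O + O^(3/2) (y(R, O) = √O*O + O = O^(3/2) + O = O + O^(3/2))
90*(-105) + y(v(5, 3), 1) = 90*(-105) + (1 + 1^(3/2)) = -9450 + (1 + 1) = -9450 + 2 = -9448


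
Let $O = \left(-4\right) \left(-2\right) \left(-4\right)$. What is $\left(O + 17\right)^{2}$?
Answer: $225$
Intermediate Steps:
$O = -32$ ($O = 8 \left(-4\right) = -32$)
$\left(O + 17\right)^{2} = \left(-32 + 17\right)^{2} = \left(-15\right)^{2} = 225$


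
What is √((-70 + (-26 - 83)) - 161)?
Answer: 2*I*√85 ≈ 18.439*I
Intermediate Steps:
√((-70 + (-26 - 83)) - 161) = √((-70 - 109) - 161) = √(-179 - 161) = √(-340) = 2*I*√85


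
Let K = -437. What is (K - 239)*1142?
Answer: -771992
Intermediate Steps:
(K - 239)*1142 = (-437 - 239)*1142 = -676*1142 = -771992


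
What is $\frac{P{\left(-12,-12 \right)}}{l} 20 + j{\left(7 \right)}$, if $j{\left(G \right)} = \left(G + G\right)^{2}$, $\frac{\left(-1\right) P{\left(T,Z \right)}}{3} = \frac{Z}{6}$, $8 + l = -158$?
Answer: $\frac{16208}{83} \approx 195.28$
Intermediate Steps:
$l = -166$ ($l = -8 - 158 = -166$)
$P{\left(T,Z \right)} = - \frac{Z}{2}$ ($P{\left(T,Z \right)} = - 3 \frac{Z}{6} = - \frac{Z}{2}$)
$j{\left(G \right)} = 4 G^{2}$ ($j{\left(G \right)} = \left(2 G\right)^{2} = 4 G^{2}$)
$\frac{P{\left(-12,-12 \right)}}{l} 20 + j{\left(7 \right)} = \frac{\left(- \frac{1}{2}\right) \left(-12\right)}{-166} \cdot 20 + 4 \cdot 7^{2} = 6 \left(- \frac{1}{166}\right) 20 + 4 \cdot 49 = \left(- \frac{3}{83}\right) 20 + 196 = - \frac{60}{83} + 196 = \frac{16208}{83}$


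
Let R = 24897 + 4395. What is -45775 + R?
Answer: -16483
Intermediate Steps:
R = 29292
-45775 + R = -45775 + 29292 = -16483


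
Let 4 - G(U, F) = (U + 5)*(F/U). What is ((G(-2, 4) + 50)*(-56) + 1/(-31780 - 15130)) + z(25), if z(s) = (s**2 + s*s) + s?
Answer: -97807351/46910 ≈ -2085.0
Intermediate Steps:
G(U, F) = 4 - F*(5 + U)/U (G(U, F) = 4 - (U + 5)*F/U = 4 - (5 + U)*F/U = 4 - F*(5 + U)/U)
z(s) = s + 2*s**2 (z(s) = (s**2 + s**2) + s = 2*s**2 + s = s + 2*s**2)
((G(-2, 4) + 50)*(-56) + 1/(-31780 - 15130)) + z(25) = (((4 - 1*4 - 5*4/(-2)) + 50)*(-56) + 1/(-31780 - 15130)) + 25*(1 + 2*25) = (((4 - 4 - 5*4*(-1/2)) + 50)*(-56) + 1/(-46910)) + 25*(1 + 50) = (((4 - 4 + 10) + 50)*(-56) - 1/46910) + 25*51 = ((10 + 50)*(-56) - 1/46910) + 1275 = (60*(-56) - 1/46910) + 1275 = (-3360 - 1/46910) + 1275 = -157617601/46910 + 1275 = -97807351/46910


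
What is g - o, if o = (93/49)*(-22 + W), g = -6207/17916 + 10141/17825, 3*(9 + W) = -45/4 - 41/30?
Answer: 262269817571/3912070575 ≈ 67.041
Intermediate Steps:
W = -2377/180 (W = -9 + (-45/4 - 41/30)/3 = -9 + (⅓)*(-757/60) = -9 - 757/180 = -2377/180 ≈ -13.206)
g = 23682127/106450900 (g = -6207*1/17916 + 10141*(1/17825) = -2069/5972 + 10141/17825 = 23682127/106450900 ≈ 0.22247)
o = -196447/2940 (o = (93/49)*(-22 - 2377/180) = (93*(1/49))*(-6337/180) = (93/49)*(-6337/180) = -196447/2940 ≈ -66.819)
g - o = 23682127/106450900 - 1*(-196447/2940) = 23682127/106450900 + 196447/2940 = 262269817571/3912070575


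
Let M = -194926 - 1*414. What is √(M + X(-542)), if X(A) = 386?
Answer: I*√194954 ≈ 441.54*I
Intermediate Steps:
M = -195340 (M = -194926 - 414 = -195340)
√(M + X(-542)) = √(-195340 + 386) = √(-194954) = I*√194954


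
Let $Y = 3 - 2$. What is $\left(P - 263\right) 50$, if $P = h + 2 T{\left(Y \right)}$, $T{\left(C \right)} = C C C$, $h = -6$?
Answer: $-13350$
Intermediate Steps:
$Y = 1$ ($Y = 3 - 2 = 1$)
$T{\left(C \right)} = C^{3}$ ($T{\left(C \right)} = C^{2} C = C^{3}$)
$P = -4$ ($P = -6 + 2 \cdot 1^{3} = -6 + 2 \cdot 1 = -6 + 2 = -4$)
$\left(P - 263\right) 50 = \left(-4 - 263\right) 50 = \left(-267\right) 50 = -13350$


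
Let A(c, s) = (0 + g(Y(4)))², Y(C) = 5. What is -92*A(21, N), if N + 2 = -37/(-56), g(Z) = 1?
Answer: -92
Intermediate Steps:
N = -75/56 (N = -2 - 37/(-56) = -2 - 37*(-1/56) = -2 + 37/56 = -75/56 ≈ -1.3393)
A(c, s) = 1 (A(c, s) = (0 + 1)² = 1² = 1)
-92*A(21, N) = -92*1 = -92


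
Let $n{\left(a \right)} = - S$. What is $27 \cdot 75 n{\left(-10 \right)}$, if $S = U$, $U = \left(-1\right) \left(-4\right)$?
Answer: $-8100$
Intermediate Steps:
$U = 4$
$S = 4$
$n{\left(a \right)} = -4$ ($n{\left(a \right)} = \left(-1\right) 4 = -4$)
$27 \cdot 75 n{\left(-10 \right)} = 27 \cdot 75 \left(-4\right) = 2025 \left(-4\right) = -8100$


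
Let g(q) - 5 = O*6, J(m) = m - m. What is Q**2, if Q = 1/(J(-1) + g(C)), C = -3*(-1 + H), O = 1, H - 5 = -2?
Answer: 1/121 ≈ 0.0082645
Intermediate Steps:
H = 3 (H = 5 - 2 = 3)
J(m) = 0
C = -6 (C = -3*(-1 + 3) = -3*2 = -6)
g(q) = 11 (g(q) = 5 + 1*6 = 5 + 6 = 11)
Q = 1/11 (Q = 1/(0 + 11) = 1/11 ≈ 0.090909)
Q**2 = (1/11)**2 = 1/121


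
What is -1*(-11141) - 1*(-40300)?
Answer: 51441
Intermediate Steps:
-1*(-11141) - 1*(-40300) = 11141 + 40300 = 51441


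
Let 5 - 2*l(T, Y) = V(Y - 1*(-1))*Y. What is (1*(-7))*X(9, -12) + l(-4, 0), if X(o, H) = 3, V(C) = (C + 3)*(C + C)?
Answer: -37/2 ≈ -18.500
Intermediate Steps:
V(C) = 2*C*(3 + C) (V(C) = (3 + C)*(2*C) = 2*C*(3 + C))
l(T, Y) = 5/2 - Y*(1 + Y)*(4 + Y) (l(T, Y) = 5/2 - 2*(Y - 1*(-1))*(3 + (Y - 1*(-1)))*Y/2 = 5/2 - 2*(Y + 1)*(3 + (Y + 1))*Y/2 = 5/2 - 2*(1 + Y)*(3 + (1 + Y))*Y/2 = 5/2 - 2*(1 + Y)*(4 + Y)*Y/2 = 5/2 - Y*(1 + Y)*(4 + Y))
(1*(-7))*X(9, -12) + l(-4, 0) = (1*(-7))*3 + (5/2 - 1*0*(1 + 0)*(4 + 0)) = -7*3 + (5/2 - 1*0*1*4) = -21 + (5/2 + 0) = -21 + 5/2 = -37/2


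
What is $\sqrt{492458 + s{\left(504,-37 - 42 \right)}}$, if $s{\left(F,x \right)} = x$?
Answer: $\sqrt{492379} \approx 701.7$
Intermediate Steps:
$\sqrt{492458 + s{\left(504,-37 - 42 \right)}} = \sqrt{492458 - 79} = \sqrt{492379}$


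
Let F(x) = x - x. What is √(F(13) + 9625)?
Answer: 5*√385 ≈ 98.107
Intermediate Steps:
F(x) = 0
√(F(13) + 9625) = √(0 + 9625) = √9625 = 5*√385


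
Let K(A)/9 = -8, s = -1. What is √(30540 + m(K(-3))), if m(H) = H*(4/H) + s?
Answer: √30543 ≈ 174.77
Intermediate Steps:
K(A) = -72 (K(A) = 9*(-8) = -72)
m(H) = 3 (m(H) = H*(4/H) - 1 = 4 - 1 = 3)
√(30540 + m(K(-3))) = √(30540 + 3) = √30543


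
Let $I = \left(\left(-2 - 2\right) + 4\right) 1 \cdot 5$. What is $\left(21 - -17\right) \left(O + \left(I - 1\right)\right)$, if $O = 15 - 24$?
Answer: $-380$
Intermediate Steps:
$O = -9$ ($O = 15 - 24 = -9$)
$I = 0$ ($I = \left(-4 + 4\right) 1 \cdot 5 = 0 \cdot 1 \cdot 5 = 0 \cdot 5 = 0$)
$\left(21 - -17\right) \left(O + \left(I - 1\right)\right) = \left(21 - -17\right) \left(-9 + \left(0 - 1\right)\right) = \left(21 + 17\right) \left(-9 - 1\right) = 38 \left(-10\right) = -380$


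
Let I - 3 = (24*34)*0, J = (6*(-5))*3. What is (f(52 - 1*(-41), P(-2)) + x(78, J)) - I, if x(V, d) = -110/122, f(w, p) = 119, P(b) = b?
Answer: 7021/61 ≈ 115.10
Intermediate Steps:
J = -90 (J = -30*3 = -90)
I = 3 (I = 3 + (24*34)*0 = 3 + 816*0 = 3 + 0 = 3)
x(V, d) = -55/61 (x(V, d) = -110/122 = -1*55/61 = -55/61)
(f(52 - 1*(-41), P(-2)) + x(78, J)) - I = (119 - 55/61) - 1*3 = 7204/61 - 3 = 7021/61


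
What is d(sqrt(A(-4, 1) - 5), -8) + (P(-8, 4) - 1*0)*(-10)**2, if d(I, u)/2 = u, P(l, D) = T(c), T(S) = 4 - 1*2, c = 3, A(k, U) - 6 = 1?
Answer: 184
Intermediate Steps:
A(k, U) = 7 (A(k, U) = 6 + 1 = 7)
T(S) = 2 (T(S) = 4 - 2 = 2)
P(l, D) = 2
d(I, u) = 2*u
d(sqrt(A(-4, 1) - 5), -8) + (P(-8, 4) - 1*0)*(-10)**2 = 2*(-8) + (2 - 1*0)*(-10)**2 = -16 + (2 + 0)*100 = -16 + 2*100 = -16 + 200 = 184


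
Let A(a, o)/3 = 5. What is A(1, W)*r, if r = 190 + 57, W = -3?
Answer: 3705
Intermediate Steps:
A(a, o) = 15 (A(a, o) = 3*5 = 15)
r = 247
A(1, W)*r = 15*247 = 3705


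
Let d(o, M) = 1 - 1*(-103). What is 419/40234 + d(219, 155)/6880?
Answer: 441691/17300620 ≈ 0.025530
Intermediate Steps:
d(o, M) = 104 (d(o, M) = 1 + 103 = 104)
419/40234 + d(219, 155)/6880 = 419/40234 + 104/6880 = 419*(1/40234) + 104*(1/6880) = 419/40234 + 13/860 = 441691/17300620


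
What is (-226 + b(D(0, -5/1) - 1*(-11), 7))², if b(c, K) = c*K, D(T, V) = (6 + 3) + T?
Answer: 7396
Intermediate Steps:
D(T, V) = 9 + T
b(c, K) = K*c
(-226 + b(D(0, -5/1) - 1*(-11), 7))² = (-226 + 7*((9 + 0) - 1*(-11)))² = (-226 + 7*(9 + 11))² = (-226 + 7*20)² = (-226 + 140)² = (-86)² = 7396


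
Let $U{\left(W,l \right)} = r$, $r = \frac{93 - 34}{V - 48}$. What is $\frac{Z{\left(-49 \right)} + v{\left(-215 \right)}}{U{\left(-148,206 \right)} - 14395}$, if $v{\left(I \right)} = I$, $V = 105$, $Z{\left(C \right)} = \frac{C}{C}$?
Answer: $\frac{6099}{410228} \approx 0.014867$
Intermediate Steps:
$Z{\left(C \right)} = 1$
$r = \frac{59}{57}$ ($r = \frac{93 - 34}{105 - 48} = \frac{59}{57} \approx 1.0351$)
$U{\left(W,l \right)} = \frac{59}{57}$
$\frac{Z{\left(-49 \right)} + v{\left(-215 \right)}}{U{\left(-148,206 \right)} - 14395} = \frac{1 - 215}{\frac{59}{57} - 14395} = - \frac{214}{- \frac{820456}{57}} = \left(-214\right) \left(- \frac{57}{820456}\right) = \frac{6099}{410228}$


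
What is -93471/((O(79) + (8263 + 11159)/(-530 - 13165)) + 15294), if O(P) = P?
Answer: -5140905/845437 ≈ -6.0808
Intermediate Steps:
-93471/((O(79) + (8263 + 11159)/(-530 - 13165)) + 15294) = -93471/((79 + (8263 + 11159)/(-530 - 13165)) + 15294) = -93471/((79 + 19422/(-13695)) + 15294) = -93471/((79 + 19422*(-1/13695)) + 15294) = -93471/((79 - 78/55) + 15294) = -93471/(4267/55 + 15294) = -93471/845437/55 = -93471*55/845437 = -5140905/845437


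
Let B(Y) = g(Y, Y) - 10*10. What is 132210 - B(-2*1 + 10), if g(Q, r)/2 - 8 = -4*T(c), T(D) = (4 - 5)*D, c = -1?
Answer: 132302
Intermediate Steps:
T(D) = -D
g(Q, r) = 8 (g(Q, r) = 16 + 2*(-(-4)*(-1)) = 16 + 2*(-4*1) = 16 + 2*(-4) = 16 - 8 = 8)
B(Y) = -92 (B(Y) = 8 - 10*10 = 8 - 100 = -92)
132210 - B(-2*1 + 10) = 132210 - 1*(-92) = 132210 + 92 = 132302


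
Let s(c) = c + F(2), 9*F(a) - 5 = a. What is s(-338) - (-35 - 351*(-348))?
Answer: -1102052/9 ≈ -1.2245e+5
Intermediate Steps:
F(a) = 5/9 + a/9
s(c) = 7/9 + c (s(c) = c + (5/9 + (⅑)*2) = c + (5/9 + 2/9) = c + 7/9 = 7/9 + c)
s(-338) - (-35 - 351*(-348)) = (7/9 - 338) - (-35 - 351*(-348)) = -3035/9 - (-35 + 122148) = -3035/9 - 1*122113 = -3035/9 - 122113 = -1102052/9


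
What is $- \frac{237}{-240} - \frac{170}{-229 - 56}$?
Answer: $\frac{7223}{4560} \approx 1.584$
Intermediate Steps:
$- \frac{237}{-240} - \frac{170}{-229 - 56} = \left(-237\right) \left(- \frac{1}{240}\right) - \frac{170}{-285} = \frac{79}{80} - - \frac{34}{57} = \frac{79}{80} + \frac{34}{57} = \frac{7223}{4560}$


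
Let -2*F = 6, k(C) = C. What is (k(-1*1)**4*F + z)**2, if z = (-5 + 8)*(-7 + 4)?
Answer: 144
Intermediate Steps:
F = -3 (F = -1/2*6 = -3)
z = -9 (z = 3*(-3) = -9)
(k(-1*1)**4*F + z)**2 = ((-1*1)**4*(-3) - 9)**2 = ((-1)**4*(-3) - 9)**2 = (1*(-3) - 9)**2 = (-3 - 9)**2 = (-12)**2 = 144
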